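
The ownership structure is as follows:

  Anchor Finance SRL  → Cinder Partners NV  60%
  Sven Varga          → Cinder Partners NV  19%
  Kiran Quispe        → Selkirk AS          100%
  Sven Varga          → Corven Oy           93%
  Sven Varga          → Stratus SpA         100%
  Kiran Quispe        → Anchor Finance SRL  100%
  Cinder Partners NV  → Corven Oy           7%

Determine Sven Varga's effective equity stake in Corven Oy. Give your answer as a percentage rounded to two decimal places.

94.33%

Sven reaches Corven along 2 paths.
Via Cinder: 19% × 7% = 1.33%.
Direct stake: 93% = 93%.
Total: 1.33% + 93% = 94.33%.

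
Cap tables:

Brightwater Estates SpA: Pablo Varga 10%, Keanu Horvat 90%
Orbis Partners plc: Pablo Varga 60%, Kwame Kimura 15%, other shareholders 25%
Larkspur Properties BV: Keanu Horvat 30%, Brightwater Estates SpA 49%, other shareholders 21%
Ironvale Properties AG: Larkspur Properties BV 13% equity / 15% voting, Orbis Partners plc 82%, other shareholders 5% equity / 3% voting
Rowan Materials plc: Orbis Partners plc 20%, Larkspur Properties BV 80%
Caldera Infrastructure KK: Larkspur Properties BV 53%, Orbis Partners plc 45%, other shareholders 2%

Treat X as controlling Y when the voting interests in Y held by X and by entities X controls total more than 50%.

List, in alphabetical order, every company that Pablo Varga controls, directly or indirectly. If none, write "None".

Pablo holds 60% of Orbis, so Pablo controls Orbis.
Orbis holds 82% of Ironvale, so Pablo controls Ironvale.
No other company's threshold is met.

Ironvale Properties AG, Orbis Partners plc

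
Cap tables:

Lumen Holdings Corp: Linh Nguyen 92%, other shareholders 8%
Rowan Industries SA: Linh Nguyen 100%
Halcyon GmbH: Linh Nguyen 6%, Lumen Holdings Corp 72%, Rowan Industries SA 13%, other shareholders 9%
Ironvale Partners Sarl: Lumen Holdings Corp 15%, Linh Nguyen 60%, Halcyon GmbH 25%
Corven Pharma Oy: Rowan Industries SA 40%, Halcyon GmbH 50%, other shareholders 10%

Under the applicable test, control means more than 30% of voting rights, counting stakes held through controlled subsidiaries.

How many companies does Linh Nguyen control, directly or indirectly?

5

Linh holds 92% of Lumen, so Linh controls Lumen.
Linh holds 100% of Rowan, so Linh controls Rowan.
Linh and Lumen and Rowan together hold 6% + 72% + 13% = 91% of Halcyon, so Linh controls Halcyon.
Lumen and Linh and Halcyon together hold 15% + 60% + 25% = 100% of Ironvale, so Linh controls Ironvale.
Rowan and Halcyon together hold 40% + 50% = 90% of Corven, so Linh controls Corven.
Linh controls 5 companies.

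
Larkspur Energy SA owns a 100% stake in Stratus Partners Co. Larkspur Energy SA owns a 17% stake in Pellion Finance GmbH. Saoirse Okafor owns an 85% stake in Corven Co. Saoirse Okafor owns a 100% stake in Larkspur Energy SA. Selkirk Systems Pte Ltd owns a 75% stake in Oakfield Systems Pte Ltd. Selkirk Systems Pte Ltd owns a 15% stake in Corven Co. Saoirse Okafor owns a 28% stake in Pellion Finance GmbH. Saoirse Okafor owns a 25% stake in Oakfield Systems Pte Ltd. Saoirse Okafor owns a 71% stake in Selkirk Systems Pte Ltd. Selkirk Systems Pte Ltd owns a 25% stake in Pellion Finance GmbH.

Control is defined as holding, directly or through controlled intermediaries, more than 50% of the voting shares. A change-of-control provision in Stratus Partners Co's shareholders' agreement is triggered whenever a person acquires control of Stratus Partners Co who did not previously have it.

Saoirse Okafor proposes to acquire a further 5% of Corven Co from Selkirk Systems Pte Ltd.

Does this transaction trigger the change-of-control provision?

The purchase adds only to Saoirse's holdings (Selkirk's stake shrinks), so Saoirse is the only person who could newly come to control Stratus.
Saoirse holds 100% of Larkspur, so Saoirse controls Larkspur.
Larkspur holds 100% of Stratus, so Saoirse controls Stratus.
So Saoirse already controls Stratus before the transaction.
After the purchase, Saoirse's direct stake in Corven rises to 85% + 5% = 90%, and Selkirk's stake falls to 10%.
Saoirse controlled Stratus already, so this is not a new person acquiring control; every other person's position is unchanged or reduced.
No new person acquires control, so the clause is not triggered.

No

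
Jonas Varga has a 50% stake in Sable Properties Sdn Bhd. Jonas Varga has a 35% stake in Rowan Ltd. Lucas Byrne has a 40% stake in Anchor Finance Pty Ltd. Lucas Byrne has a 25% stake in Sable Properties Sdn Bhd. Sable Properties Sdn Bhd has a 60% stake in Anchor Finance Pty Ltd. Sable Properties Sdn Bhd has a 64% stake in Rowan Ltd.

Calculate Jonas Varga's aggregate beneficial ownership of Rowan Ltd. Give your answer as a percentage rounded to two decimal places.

67.00%

Jonas reaches Rowan along 2 paths.
Direct stake: 35% = 35%.
Via Sable: 50% × 64% = 32%.
Total: 35% + 32% = 67%.
Rounded: 67.00%.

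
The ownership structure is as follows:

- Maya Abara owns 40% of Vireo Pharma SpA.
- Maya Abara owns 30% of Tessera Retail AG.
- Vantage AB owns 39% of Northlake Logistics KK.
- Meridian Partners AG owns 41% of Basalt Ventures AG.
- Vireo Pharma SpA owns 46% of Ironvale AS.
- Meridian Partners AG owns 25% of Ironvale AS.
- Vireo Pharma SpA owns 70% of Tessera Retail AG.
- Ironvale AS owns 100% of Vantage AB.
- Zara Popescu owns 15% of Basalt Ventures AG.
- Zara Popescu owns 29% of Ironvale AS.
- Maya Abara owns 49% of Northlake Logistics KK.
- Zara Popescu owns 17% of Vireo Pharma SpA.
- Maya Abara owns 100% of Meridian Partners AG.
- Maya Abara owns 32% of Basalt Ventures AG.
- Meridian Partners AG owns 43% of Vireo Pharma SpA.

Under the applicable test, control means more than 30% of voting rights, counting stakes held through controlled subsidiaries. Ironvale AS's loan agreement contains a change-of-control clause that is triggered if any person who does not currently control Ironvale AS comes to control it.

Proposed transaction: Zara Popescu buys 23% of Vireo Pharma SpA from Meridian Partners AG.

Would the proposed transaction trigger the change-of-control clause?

The purchase adds only to Zara's holdings (Meridian's stake shrinks), so Zara is the only person who could newly come to control Ironvale.
Zara's largest direct stake is 29% in Ironvale, which does not meet the threshold, so Zara controls no company.
In Ironvale, Zara's side holds only 29%, not > 30%.
So before the transaction, Zara does not control Ironvale.
After the purchase, Zara's direct stake in Vireo rises to 17% + 23% = 40%, and Meridian's stake falls to 20%.
Zara holds 40% of Vireo, so Zara controls Vireo.
Zara and Vireo together hold 29% + 46% = 75% of Ironvale, so Zara controls Ironvale.
Zara did not control Ironvale before and does after, so the clause is triggered.

Yes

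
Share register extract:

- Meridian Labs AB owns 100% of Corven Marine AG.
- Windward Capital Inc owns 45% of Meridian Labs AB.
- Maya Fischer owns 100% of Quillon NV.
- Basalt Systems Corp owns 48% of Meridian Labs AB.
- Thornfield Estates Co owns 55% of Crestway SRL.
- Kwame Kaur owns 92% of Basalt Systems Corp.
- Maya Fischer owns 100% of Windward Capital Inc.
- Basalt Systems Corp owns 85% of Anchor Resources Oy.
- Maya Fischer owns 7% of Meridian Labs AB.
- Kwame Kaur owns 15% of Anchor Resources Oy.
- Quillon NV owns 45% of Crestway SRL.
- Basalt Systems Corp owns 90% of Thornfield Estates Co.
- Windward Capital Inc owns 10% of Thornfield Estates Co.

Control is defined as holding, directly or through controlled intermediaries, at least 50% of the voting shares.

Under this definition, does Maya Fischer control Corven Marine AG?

Yes

Maya holds 100% of Windward, so Maya controls Windward.
Windward and Maya together hold 45% + 7% = 52% of Meridian, so Maya controls Meridian.
Meridian holds 100% of Corven, so Maya controls Corven.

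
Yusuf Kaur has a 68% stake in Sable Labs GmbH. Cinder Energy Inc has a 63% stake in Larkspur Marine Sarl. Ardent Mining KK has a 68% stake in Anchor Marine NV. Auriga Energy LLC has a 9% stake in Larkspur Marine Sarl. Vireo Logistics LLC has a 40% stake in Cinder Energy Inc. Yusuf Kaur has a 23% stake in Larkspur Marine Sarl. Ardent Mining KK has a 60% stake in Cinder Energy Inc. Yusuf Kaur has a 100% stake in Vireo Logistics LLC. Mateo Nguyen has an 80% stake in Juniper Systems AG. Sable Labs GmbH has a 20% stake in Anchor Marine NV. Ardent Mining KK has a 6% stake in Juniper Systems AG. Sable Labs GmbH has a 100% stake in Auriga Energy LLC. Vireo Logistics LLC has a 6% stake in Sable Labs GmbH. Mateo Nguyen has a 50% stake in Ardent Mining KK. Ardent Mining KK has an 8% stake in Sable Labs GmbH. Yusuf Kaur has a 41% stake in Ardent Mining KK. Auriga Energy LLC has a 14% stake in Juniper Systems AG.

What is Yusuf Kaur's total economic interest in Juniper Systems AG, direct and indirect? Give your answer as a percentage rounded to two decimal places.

13.28%

Yusuf reaches Juniper along 4 paths.
Via Ardent: 41% × 6% = 2.46%.
Via Ardent → Sable → Auriga: 41% × 8% × 100% × 14% = 0.4592%.
Via Sable → Auriga: 68% × 100% × 14% = 9.52%.
Via Vireo → Sable → Auriga: 100% × 6% × 100% × 14% = 0.84%.
Total: 2.46% + 0.4592% + 9.52% + 0.84% = 13.2792%.
Rounded: 13.28%.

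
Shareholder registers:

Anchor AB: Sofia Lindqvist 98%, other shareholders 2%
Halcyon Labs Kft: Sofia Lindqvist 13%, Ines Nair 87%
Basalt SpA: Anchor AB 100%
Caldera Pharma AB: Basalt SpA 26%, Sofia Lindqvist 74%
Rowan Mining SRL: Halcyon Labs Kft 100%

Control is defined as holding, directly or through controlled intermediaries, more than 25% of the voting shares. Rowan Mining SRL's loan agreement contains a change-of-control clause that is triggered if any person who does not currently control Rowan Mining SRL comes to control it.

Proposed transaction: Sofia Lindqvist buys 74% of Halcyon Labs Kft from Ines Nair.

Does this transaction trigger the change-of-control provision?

The purchase adds only to Sofia's holdings (Ines's stake shrinks), so Sofia is the only person who could newly come to control Rowan.
Sofia holds 98% of Anchor, so Sofia controls Anchor.
Anchor holds 100% of Basalt, so Sofia controls Basalt.
Basalt and Sofia together hold 26% + 74% = 100% of Caldera, so Sofia controls Caldera.
Neither Sofia nor any entity Sofia controls holds any voting interest in Rowan.
So before the transaction, Sofia does not control Rowan.
After the purchase, Sofia's direct stake in Halcyon rises to 13% + 74% = 87%, and Ines's stake falls to 13%.
Sofia holds 87% of Halcyon, so Sofia controls Halcyon.
Halcyon holds 100% of Rowan, so Sofia controls Rowan.
Sofia did not control Rowan before and does after, so the clause is triggered.

Yes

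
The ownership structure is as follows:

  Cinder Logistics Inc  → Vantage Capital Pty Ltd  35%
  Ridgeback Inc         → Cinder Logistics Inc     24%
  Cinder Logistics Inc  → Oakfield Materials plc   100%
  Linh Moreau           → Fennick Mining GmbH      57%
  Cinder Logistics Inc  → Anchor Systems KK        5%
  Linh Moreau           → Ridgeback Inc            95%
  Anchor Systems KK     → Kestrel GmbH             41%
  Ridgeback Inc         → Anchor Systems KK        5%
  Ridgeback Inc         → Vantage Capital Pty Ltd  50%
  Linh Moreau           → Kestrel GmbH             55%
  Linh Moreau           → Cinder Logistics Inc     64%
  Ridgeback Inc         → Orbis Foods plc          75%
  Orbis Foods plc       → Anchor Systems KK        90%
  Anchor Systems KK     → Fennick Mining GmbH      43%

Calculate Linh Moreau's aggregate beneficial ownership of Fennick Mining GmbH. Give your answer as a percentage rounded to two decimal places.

88.48%

Linh reaches Fennick along 5 paths.
Direct stake: 57% = 57%.
Via Cinder → Anchor: 64% × 5% × 43% = 1.376%.
Via Ridgeback → Cinder → Anchor: 95% × 24% × 5% × 43% = 0.4902%.
Via Ridgeback → Anchor: 95% × 5% × 43% = 2.0425%.
Via Ridgeback → Orbis → Anchor: 95% × 75% × 90% × 43% = 27.57375%.
Total: 57% + 1.376% + 0.4902% + 2.0425% + 27.57375% = 88.48245%.
Rounded: 88.48%.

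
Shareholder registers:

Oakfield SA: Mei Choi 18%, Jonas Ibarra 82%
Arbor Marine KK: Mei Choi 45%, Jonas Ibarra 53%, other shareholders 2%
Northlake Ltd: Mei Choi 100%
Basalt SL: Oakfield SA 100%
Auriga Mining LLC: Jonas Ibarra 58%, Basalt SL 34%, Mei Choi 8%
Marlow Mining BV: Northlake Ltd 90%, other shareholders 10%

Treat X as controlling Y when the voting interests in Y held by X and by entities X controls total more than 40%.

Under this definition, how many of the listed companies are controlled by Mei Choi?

Mei holds 45% of Arbor, so Mei controls Arbor.
Mei holds 100% of Northlake, so Mei controls Northlake.
Northlake holds 90% of Marlow, so Mei controls Marlow.
No other company's threshold is met.
Mei controls 3 companies.

3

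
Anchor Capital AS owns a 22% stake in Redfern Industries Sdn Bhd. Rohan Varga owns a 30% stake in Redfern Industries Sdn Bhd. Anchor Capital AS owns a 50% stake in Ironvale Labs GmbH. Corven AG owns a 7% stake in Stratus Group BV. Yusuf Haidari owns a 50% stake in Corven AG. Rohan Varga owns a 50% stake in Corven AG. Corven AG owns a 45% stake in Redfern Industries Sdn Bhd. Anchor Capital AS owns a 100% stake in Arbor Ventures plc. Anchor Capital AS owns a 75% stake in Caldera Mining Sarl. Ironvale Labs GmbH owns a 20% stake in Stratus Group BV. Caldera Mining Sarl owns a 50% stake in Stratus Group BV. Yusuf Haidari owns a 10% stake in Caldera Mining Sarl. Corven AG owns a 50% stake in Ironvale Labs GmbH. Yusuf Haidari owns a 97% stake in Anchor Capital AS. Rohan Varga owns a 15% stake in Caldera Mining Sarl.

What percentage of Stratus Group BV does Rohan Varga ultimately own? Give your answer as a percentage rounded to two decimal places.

Rohan reaches Stratus along 3 paths.
Via Corven: 50% × 7% = 3.5%.
Via Caldera: 15% × 50% = 7.5%.
Via Corven → Ironvale: 50% × 50% × 20% = 5%.
Total: 3.5% + 7.5% + 5% = 16%.
Rounded: 16.00%.

16.00%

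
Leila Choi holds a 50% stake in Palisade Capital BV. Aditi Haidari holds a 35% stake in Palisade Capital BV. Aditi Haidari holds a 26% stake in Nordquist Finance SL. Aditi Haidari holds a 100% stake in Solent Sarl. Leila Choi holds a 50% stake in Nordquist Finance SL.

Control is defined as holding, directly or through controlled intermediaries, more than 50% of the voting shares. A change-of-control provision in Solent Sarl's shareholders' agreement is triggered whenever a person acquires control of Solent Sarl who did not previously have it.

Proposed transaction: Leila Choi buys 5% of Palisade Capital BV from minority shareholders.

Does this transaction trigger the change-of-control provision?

No

The purchase changes only Leila's holdings, so Leila is the only person who could newly come to control Solent.
Leila's largest direct stake is 50% in Nordquist, which does not meet the threshold, so Leila controls no company.
Neither Leila nor any entity Leila controls holds any voting interest in Solent.
So before the transaction, Leila does not control Solent.
After the purchase, Leila's direct stake in Palisade rises to 50% + 5% = 55%.
Leila holds 55% of Palisade, so Leila controls Palisade.
After the transaction, neither Leila nor any entity Leila controls holds a voting interest in Solent, so Leila still does not control it.
No new person acquires control, so the clause is not triggered.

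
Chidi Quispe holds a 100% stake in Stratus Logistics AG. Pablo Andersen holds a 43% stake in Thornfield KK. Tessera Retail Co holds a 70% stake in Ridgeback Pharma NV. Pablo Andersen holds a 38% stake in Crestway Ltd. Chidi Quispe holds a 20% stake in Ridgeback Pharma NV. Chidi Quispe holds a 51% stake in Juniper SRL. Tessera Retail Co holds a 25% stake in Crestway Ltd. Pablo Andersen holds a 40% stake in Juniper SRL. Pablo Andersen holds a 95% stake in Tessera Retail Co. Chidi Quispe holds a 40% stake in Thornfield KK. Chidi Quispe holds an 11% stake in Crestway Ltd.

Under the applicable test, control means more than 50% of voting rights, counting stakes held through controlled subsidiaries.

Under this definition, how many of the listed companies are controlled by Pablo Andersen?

3

Pablo holds 95% of Tessera, so Pablo controls Tessera.
Tessera and Pablo together hold 25% + 38% = 63% of Crestway, so Pablo controls Crestway.
Tessera holds 70% of Ridgeback, so Pablo controls Ridgeback.
No other company's threshold is met.
Pablo controls 3 companies.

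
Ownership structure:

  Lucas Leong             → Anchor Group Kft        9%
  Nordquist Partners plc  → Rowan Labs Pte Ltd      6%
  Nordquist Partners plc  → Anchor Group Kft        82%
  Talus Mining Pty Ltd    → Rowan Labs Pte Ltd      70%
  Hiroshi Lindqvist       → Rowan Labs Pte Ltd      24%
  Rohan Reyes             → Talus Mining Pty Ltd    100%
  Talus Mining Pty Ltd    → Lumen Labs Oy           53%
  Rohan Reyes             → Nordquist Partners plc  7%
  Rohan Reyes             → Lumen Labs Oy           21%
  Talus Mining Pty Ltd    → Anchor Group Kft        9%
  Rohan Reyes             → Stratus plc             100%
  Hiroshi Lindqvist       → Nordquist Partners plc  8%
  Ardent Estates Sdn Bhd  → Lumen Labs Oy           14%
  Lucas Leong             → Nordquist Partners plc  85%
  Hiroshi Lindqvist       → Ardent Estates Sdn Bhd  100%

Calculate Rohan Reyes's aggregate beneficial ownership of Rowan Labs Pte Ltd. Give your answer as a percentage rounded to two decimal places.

Rohan reaches Rowan along 2 paths.
Via Nordquist: 7% × 6% = 0.42%.
Via Talus: 100% × 70% = 70%.
Total: 0.42% + 70% = 70.42%.

70.42%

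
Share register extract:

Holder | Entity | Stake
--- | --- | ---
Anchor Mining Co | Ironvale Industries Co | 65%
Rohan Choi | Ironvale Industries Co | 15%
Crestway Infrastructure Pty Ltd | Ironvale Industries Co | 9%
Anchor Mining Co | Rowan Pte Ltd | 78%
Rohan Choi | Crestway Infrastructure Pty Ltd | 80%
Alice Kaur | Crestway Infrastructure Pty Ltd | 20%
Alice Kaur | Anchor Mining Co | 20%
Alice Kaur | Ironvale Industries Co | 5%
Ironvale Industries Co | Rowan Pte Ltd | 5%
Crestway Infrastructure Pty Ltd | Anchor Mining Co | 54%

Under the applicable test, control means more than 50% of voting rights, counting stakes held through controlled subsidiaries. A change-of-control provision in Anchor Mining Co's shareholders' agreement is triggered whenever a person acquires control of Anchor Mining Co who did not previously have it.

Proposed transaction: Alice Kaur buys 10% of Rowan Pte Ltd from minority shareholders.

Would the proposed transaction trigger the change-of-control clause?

The purchase changes only Alice's holdings, so Alice is the only person who could newly come to control Anchor.
Alice's largest direct stake is 20% in Crestway, which does not meet the threshold, so Alice controls no company.
In Anchor, Alice's side holds only 20%, not > 50%.
So before the transaction, Alice does not control Anchor.
After the purchase, Alice holds 10% of Rowan directly.
Alice's side now holds 10% of Rowan, not > 50%, so Alice still does not control Rowan.
After the transaction, Alice's side holds 20% of Anchor, not > 50%, so Alice still does not control Anchor.
No new person acquires control, so the clause is not triggered.

No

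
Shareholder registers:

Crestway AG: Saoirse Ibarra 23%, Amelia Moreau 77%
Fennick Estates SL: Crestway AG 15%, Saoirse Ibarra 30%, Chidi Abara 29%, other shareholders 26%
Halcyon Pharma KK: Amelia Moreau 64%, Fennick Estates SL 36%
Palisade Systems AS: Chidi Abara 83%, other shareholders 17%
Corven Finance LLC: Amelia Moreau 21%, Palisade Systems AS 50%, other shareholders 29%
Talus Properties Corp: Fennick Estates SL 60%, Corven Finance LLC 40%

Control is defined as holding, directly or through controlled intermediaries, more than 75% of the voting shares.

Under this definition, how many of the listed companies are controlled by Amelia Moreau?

1

Amelia holds 77% of Crestway, so Amelia controls Crestway.
No other company's threshold is met.
Amelia controls 1 company.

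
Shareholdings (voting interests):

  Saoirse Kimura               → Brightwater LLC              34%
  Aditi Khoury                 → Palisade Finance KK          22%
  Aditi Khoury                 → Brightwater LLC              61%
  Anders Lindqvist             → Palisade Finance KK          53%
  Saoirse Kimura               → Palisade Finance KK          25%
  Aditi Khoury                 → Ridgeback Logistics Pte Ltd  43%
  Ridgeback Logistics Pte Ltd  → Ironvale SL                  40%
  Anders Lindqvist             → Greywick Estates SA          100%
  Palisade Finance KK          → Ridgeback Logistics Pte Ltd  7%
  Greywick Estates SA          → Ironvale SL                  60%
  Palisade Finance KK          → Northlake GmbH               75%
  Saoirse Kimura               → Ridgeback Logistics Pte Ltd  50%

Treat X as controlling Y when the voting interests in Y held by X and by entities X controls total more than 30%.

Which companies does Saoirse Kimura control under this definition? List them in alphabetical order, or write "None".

Saoirse holds 34% of Brightwater, so Saoirse controls Brightwater.
Saoirse holds 50% of Ridgeback, so Saoirse controls Ridgeback.
Ridgeback holds 40% of Ironvale, so Saoirse controls Ironvale.
No other company's threshold is met.

Brightwater LLC, Ironvale SL, Ridgeback Logistics Pte Ltd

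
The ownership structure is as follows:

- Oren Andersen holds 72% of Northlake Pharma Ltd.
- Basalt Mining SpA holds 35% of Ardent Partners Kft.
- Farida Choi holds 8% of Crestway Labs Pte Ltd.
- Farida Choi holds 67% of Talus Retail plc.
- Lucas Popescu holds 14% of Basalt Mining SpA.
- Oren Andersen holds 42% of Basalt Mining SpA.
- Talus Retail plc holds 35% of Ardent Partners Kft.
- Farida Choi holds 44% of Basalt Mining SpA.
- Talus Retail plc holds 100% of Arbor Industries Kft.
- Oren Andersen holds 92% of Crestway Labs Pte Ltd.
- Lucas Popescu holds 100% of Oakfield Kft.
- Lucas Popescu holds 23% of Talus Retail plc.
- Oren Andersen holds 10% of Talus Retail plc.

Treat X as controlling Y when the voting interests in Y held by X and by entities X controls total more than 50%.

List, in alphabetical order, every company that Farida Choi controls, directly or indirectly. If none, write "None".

Farida holds 67% of Talus, so Farida controls Talus.
Talus holds 100% of Arbor, so Farida controls Arbor.
No other company's threshold is met.

Arbor Industries Kft, Talus Retail plc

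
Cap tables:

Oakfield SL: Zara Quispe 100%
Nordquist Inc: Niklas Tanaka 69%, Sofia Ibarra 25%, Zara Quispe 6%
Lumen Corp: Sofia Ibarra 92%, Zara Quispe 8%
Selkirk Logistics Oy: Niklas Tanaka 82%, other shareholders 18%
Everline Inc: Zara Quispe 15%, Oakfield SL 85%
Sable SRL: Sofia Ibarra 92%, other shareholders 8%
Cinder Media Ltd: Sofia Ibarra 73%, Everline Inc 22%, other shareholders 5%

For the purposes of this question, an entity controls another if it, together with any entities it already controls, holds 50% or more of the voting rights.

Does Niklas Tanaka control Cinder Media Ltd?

Niklas holds 69% of Nordquist, so Niklas controls Nordquist.
Niklas holds 82% of Selkirk, so Niklas controls Selkirk.
Neither Niklas nor any entity Niklas controls holds any voting interest in Cinder.
So Niklas does not control Cinder.

No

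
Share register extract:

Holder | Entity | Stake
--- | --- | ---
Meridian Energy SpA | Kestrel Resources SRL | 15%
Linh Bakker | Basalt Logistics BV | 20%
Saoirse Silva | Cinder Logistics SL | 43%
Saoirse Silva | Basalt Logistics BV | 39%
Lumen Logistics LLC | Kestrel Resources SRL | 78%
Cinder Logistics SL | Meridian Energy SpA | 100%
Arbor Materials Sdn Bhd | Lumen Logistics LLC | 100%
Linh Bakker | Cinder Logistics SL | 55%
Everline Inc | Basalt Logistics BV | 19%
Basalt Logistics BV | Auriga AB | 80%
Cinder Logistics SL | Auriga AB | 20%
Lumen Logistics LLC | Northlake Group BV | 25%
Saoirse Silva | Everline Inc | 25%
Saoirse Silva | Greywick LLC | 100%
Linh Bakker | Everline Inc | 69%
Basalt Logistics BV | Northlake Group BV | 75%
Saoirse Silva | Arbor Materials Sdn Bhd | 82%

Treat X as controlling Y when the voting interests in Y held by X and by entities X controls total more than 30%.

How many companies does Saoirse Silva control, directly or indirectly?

Saoirse holds 43% of Cinder, so Saoirse controls Cinder.
Saoirse holds 39% of Basalt, so Saoirse controls Basalt.
Cinder holds 100% of Meridian, so Saoirse controls Meridian.
Basalt and Cinder together hold 80% + 20% = 100% of Auriga, so Saoirse controls Auriga.
Saoirse holds 82% of Arbor, so Saoirse controls Arbor.
Arbor holds 100% of Lumen, so Saoirse controls Lumen.
Saoirse holds 100% of Greywick, so Saoirse controls Greywick.
Basalt and Lumen together hold 75% + 25% = 100% of Northlake, so Saoirse controls Northlake.
Meridian and Lumen together hold 15% + 78% = 93% of Kestrel, so Saoirse controls Kestrel.
No other company's threshold is met.
Saoirse controls 9 companies.

9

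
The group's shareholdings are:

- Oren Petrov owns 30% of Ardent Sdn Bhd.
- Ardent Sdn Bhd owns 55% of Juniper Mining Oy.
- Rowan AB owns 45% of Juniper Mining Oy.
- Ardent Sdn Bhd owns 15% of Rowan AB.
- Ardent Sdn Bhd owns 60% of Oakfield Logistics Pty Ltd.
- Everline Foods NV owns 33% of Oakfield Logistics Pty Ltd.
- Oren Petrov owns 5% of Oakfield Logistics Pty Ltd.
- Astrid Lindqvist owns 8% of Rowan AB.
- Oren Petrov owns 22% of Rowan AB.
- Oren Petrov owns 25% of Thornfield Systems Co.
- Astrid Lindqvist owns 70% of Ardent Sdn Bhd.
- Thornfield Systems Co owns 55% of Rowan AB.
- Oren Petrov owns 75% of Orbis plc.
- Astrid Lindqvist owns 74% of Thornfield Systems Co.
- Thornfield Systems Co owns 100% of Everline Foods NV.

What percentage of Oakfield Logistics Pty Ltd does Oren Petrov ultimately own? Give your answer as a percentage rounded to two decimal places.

31.25%

Oren reaches Oakfield along 3 paths.
Via Ardent: 30% × 60% = 18%.
Direct stake: 5% = 5%.
Via Thornfield → Everline: 25% × 100% × 33% = 8.25%.
Total: 18% + 5% + 8.25% = 31.25%.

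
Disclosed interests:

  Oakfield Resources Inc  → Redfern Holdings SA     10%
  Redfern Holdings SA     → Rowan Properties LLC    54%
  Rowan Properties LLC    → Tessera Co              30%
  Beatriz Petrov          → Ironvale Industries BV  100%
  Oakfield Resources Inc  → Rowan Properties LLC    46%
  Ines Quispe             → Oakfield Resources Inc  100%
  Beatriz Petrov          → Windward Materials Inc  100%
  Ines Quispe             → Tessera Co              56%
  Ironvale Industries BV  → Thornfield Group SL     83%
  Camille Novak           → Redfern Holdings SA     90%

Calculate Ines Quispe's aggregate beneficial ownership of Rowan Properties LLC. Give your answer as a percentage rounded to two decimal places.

51.40%

Ines reaches Rowan along 2 paths.
Via Oakfield → Redfern: 100% × 10% × 54% = 5.4%.
Via Oakfield: 100% × 46% = 46%.
Total: 5.4% + 46% = 51.4%.
Rounded: 51.40%.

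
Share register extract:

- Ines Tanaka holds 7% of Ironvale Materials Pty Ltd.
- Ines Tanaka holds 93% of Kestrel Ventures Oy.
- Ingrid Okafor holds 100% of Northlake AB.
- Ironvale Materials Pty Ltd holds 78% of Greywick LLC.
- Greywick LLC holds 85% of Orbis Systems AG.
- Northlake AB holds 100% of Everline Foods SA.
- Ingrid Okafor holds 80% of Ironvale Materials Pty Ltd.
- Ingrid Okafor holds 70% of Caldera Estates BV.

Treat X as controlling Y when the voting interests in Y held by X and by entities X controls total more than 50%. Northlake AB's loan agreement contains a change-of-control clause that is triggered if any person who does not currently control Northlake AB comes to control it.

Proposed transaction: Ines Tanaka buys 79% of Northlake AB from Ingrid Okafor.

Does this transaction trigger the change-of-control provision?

Yes

The purchase adds only to Ines's holdings (Ingrid's stake shrinks), so Ines is the only person who could newly come to control Northlake.
Ines holds 93% of Kestrel, so Ines controls Kestrel.
Neither Ines nor any entity Ines controls holds any voting interest in Northlake.
So before the transaction, Ines does not control Northlake.
After the purchase, Ines holds 79% of Northlake directly, and Ingrid's stake falls to 21%.
Ines holds 79% of Northlake, so Ines controls Northlake.
Ines did not control Northlake before and does after, so the clause is triggered.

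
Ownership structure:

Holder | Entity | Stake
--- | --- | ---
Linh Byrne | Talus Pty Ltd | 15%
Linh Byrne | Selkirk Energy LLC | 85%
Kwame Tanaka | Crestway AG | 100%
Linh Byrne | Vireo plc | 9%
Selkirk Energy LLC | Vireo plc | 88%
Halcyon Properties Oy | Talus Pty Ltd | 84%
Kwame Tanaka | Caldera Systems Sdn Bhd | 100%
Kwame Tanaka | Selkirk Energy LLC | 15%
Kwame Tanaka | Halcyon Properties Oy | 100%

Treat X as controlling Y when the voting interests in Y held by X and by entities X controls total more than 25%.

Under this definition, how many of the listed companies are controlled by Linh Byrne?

2

Linh holds 85% of Selkirk, so Linh controls Selkirk.
Selkirk and Linh together hold 88% + 9% = 97% of Vireo, so Linh controls Vireo.
No other company's threshold is met.
Linh controls 2 companies.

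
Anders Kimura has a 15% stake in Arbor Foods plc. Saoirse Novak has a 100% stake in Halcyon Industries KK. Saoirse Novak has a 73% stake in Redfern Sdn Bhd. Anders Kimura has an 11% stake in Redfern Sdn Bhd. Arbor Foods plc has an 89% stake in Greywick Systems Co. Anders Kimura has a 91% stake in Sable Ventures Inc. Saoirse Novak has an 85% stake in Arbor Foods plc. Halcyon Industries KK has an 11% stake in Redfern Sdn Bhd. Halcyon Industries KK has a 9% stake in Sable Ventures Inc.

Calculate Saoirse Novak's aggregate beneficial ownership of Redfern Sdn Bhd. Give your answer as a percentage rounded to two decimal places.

84.00%

Saoirse reaches Redfern along 2 paths.
Direct stake: 73% = 73%.
Via Halcyon: 100% × 11% = 11%.
Total: 73% + 11% = 84%.
Rounded: 84.00%.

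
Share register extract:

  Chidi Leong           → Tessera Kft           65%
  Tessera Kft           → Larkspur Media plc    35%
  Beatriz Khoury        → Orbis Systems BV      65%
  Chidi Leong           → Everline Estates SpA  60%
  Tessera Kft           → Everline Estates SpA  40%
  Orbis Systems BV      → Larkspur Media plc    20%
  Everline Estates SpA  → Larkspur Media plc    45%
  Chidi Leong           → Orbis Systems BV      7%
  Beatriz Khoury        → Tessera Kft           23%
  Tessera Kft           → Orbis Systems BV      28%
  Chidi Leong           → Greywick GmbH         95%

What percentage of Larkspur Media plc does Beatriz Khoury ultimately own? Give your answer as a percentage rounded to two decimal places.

26.48%

Beatriz reaches Larkspur along 4 paths.
Via Tessera: 23% × 35% = 8.05%.
Via Tessera → Everline: 23% × 40% × 45% = 4.14%.
Via Orbis: 65% × 20% = 13%.
Via Tessera → Orbis: 23% × 28% × 20% = 1.288%.
Total: 8.05% + 4.14% + 13% + 1.288% = 26.478%.
Rounded: 26.48%.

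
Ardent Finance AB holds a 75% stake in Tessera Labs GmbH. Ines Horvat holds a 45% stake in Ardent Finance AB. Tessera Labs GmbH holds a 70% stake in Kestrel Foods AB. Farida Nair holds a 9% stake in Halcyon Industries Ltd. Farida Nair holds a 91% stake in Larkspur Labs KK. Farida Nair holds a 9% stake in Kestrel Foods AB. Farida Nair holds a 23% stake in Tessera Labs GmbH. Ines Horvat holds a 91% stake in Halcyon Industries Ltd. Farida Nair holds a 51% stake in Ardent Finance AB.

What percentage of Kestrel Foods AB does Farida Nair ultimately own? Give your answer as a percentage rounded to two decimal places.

51.88%

Farida reaches Kestrel along 3 paths.
Via Ardent → Tessera: 51% × 75% × 70% = 26.775%.
Via Tessera: 23% × 70% = 16.1%.
Direct stake: 9% = 9%.
Total: 26.775% + 16.1% + 9% = 51.875%.
Rounded: 51.88%.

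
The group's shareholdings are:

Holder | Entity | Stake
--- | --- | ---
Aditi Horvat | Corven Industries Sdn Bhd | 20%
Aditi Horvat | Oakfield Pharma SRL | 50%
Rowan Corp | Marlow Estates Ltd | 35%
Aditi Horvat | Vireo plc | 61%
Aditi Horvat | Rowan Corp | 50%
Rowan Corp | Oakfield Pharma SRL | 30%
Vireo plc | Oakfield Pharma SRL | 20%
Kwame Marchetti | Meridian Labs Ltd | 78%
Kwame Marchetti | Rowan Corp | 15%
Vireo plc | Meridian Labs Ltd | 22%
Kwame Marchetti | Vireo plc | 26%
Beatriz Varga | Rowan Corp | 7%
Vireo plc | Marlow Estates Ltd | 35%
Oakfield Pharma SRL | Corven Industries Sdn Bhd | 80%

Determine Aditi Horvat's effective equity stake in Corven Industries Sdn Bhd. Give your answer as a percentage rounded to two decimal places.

Aditi reaches Corven along 4 paths.
Direct stake: 20% = 20%.
Via Vireo → Oakfield: 61% × 20% × 80% = 9.76%.
Via Rowan → Oakfield: 50% × 30% × 80% = 12%.
Via Oakfield: 50% × 80% = 40%.
Total: 20% + 9.76% + 12% + 40% = 81.76%.

81.76%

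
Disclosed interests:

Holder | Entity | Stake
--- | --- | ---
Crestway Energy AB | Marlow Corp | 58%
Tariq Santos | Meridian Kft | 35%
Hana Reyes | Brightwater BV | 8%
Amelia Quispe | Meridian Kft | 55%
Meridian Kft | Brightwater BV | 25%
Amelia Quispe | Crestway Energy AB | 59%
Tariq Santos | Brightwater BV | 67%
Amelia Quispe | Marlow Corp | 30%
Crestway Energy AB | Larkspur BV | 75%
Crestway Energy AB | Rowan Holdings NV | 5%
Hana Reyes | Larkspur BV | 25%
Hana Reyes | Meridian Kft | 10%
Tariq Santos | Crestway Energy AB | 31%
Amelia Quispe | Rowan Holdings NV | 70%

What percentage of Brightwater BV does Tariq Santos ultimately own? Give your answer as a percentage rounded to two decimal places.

75.75%

Tariq reaches Brightwater along 2 paths.
Via Meridian: 35% × 25% = 8.75%.
Direct stake: 67% = 67%.
Total: 8.75% + 67% = 75.75%.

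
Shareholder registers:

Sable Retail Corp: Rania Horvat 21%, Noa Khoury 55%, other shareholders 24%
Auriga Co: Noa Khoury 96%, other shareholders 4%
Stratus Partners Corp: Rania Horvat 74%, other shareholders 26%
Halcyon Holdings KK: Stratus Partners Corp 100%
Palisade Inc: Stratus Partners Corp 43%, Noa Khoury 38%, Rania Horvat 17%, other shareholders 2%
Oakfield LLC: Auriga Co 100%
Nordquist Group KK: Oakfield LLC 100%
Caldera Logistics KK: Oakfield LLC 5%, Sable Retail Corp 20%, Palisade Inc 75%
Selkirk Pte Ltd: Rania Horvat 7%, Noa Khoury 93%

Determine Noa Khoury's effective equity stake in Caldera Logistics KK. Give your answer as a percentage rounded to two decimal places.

44.30%

Noa reaches Caldera along 3 paths.
Via Auriga → Oakfield: 96% × 100% × 5% = 4.8%.
Via Sable: 55% × 20% = 11%.
Via Palisade: 38% × 75% = 28.5%.
Total: 4.8% + 11% + 28.5% = 44.3%.
Rounded: 44.30%.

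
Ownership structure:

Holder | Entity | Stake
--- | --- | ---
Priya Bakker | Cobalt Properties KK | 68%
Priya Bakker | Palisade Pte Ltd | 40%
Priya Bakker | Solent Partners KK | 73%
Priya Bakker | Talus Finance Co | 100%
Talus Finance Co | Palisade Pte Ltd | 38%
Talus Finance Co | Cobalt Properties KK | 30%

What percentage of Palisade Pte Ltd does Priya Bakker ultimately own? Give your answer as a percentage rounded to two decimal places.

Priya reaches Palisade along 2 paths.
Via Talus: 100% × 38% = 38%.
Direct stake: 40% = 40%.
Total: 38% + 40% = 78%.
Rounded: 78.00%.

78.00%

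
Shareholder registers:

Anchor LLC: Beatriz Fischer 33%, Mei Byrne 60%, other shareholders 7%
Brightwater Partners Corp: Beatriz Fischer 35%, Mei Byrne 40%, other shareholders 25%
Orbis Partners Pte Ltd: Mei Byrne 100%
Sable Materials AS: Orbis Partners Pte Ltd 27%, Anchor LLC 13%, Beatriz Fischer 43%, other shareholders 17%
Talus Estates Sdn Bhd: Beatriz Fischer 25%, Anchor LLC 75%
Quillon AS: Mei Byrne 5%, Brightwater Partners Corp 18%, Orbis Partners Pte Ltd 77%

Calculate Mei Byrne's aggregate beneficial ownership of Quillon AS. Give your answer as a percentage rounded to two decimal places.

Mei reaches Quillon along 3 paths.
Direct stake: 5% = 5%.
Via Brightwater: 40% × 18% = 7.2%.
Via Orbis: 100% × 77% = 77%.
Total: 5% + 7.2% + 77% = 89.2%.
Rounded: 89.20%.

89.20%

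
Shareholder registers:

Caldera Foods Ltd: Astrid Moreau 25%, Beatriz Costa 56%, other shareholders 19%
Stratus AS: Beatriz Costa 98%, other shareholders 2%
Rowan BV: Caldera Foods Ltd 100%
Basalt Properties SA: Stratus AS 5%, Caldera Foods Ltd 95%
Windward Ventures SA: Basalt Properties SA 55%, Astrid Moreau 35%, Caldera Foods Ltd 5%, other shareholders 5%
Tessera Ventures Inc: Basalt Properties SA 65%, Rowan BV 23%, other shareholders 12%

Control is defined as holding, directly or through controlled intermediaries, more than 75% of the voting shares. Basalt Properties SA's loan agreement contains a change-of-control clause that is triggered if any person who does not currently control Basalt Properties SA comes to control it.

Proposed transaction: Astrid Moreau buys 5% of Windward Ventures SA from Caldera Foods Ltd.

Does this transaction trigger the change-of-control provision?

The purchase adds only to Astrid's holdings (Caldera's stake shrinks), so Astrid is the only person who could newly come to control Basalt.
Astrid's largest direct stake is 35% in Windward, which does not meet the threshold, so Astrid controls no company.
Neither Astrid nor any entity Astrid controls holds any voting interest in Basalt.
So before the transaction, Astrid does not control Basalt.
After the purchase, Astrid's direct stake in Windward rises to 35% + 5% = 40%, and Caldera's stake falls to 0%.
Astrid's side now holds 40% of Windward, not > 75%, so Astrid still does not control Windward.
After the transaction, neither Astrid nor any entity Astrid controls holds a voting interest in Basalt, so Astrid still does not control it.
No new person acquires control, so the clause is not triggered.

No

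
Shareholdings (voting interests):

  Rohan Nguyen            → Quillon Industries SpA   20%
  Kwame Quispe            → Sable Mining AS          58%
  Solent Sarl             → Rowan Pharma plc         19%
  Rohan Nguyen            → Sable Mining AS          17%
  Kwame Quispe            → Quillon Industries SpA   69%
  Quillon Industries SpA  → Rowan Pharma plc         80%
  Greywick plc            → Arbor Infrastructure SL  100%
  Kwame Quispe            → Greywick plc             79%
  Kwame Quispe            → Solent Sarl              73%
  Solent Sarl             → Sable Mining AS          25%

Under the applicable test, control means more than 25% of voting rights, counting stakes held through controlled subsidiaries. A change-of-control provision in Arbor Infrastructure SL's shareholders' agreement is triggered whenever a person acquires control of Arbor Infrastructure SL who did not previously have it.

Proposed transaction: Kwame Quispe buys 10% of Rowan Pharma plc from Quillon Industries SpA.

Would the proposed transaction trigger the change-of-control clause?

The purchase adds only to Kwame's holdings (Quillon's stake shrinks), so Kwame is the only person who could newly come to control Arbor.
Kwame holds 79% of Greywick, so Kwame controls Greywick.
Greywick holds 100% of Arbor, so Kwame controls Arbor.
So Kwame already controls Arbor before the transaction.
After the purchase, Kwame holds 10% of Rowan directly, and Quillon's stake falls to 70%.
Kwame controlled Arbor already, so this is not a new person acquiring control; every other person's position is unchanged or reduced.
No new person acquires control, so the clause is not triggered.

No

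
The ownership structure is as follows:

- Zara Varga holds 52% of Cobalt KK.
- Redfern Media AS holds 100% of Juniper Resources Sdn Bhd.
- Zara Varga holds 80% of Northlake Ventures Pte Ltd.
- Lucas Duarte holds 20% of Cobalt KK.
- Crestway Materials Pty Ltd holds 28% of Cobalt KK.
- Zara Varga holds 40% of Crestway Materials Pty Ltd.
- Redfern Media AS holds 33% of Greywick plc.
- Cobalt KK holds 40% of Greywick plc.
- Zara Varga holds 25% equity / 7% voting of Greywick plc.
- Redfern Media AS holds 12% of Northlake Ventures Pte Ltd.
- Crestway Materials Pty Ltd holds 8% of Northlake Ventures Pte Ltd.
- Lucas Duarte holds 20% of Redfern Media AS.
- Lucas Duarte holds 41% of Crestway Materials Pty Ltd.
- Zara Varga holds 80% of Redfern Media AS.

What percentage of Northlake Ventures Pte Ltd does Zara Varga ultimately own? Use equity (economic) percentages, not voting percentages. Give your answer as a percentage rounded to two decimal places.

Zara reaches Northlake along 3 paths.
Via Redfern: 80% × 12% = 9.6%.
Direct stake: 80% = 80%.
Via Crestway: 40% × 8% = 3.2%.
Total: 9.6% + 80% + 3.2% = 92.8%.
Rounded: 92.80%.

92.80%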